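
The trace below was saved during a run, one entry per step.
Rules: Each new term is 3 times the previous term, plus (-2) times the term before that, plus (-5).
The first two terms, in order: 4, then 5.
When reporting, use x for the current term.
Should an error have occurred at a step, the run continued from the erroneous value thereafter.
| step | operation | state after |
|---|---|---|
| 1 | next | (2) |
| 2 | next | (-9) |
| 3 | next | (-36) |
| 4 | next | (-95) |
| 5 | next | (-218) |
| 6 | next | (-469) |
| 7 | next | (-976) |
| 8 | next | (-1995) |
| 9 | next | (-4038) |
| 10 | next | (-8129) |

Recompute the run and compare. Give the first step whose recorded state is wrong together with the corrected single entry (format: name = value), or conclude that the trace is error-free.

no error

1. x = 3*(5) + (-2)*(4) + (-5) = 2 (consistent with the trace)
2. x = 3*(2) + (-2)*(5) + (-5) = -9 (verified)
3. x = 3*(-9) + (-2)*(2) + (-5) = -36 (checks out)
4. x = 3*(-36) + (-2)*(-9) + (-5) = -95 (verified)
5. x = 3*(-95) + (-2)*(-36) + (-5) = -218 (exactly as logged)
6. x = 3*(-218) + (-2)*(-95) + (-5) = -469 (exactly as logged)
7. x = 3*(-469) + (-2)*(-218) + (-5) = -976 (checks out)
8. x = 3*(-976) + (-2)*(-469) + (-5) = -1995 (exactly as logged)
9. x = 3*(-1995) + (-2)*(-976) + (-5) = -4038 (in agreement)
10. x = 3*(-4038) + (-2)*(-1995) + (-5) = -8129 (confirmed correct)
No step deviates from the rules.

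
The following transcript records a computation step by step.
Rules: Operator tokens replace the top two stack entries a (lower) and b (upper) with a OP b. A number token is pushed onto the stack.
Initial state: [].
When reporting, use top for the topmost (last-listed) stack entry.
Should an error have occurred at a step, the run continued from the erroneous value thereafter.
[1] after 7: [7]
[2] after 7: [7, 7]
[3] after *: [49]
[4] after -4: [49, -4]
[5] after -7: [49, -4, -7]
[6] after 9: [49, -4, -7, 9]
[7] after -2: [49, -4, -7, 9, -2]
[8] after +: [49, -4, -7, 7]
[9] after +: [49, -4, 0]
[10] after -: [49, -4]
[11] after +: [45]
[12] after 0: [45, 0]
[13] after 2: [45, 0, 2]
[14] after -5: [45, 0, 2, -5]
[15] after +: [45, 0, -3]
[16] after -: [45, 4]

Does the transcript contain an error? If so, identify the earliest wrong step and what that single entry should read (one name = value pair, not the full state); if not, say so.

Step 1: push 7: top = 7 — same as recorded.
Step 2: push 7: top = 7 — matches.
Step 3: 7 * 7 = 49 — agrees with the transcript.
Step 4: push -4: top = -4 — verified.
Step 5: push -7: top = -7 — consistent with the transcript.
Step 6: push 9: top = 9 — checks out.
Step 7: push -2: top = -2 — in agreement.
Step 8: 9 + -2 = 7 — checks out.
Step 9: -7 + 7 = 0 — checks out.
Step 10: -4 - 0 = -4 — in agreement.
Step 11: 49 + -4 = 45 — confirmed correct.
Step 12: push 0: top = 0 — same as recorded.
Step 13: push 2: top = 2 — verified.
Step 14: push -5: top = -5 — agrees with the transcript.
Step 15: 2 + -5 = -3 — verified.
Step 16: 0 - -3 = 3 — not what was recorded.
First deviation found at step 16; the corrected entry is top = 3.

step 16, top = 3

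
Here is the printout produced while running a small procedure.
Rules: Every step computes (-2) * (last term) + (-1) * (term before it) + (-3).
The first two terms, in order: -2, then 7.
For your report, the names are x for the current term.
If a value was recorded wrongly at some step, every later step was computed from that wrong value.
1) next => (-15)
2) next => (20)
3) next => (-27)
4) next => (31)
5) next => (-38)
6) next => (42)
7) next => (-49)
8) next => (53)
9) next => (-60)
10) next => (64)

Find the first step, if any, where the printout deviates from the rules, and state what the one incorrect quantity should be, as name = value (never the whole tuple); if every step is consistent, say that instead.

1. x = -2*(7) + (-1)*(-2) + (-3) = -15 (consistent with the printout)
2. x = -2*(-15) + (-1)*(7) + (-3) = 20 (no discrepancy)
3. x = -2*(20) + (-1)*(-15) + (-3) = -28 (the recorded entry deviates here)
First incorrect step: 3; the correct value is x = -28.

step 3, x = -28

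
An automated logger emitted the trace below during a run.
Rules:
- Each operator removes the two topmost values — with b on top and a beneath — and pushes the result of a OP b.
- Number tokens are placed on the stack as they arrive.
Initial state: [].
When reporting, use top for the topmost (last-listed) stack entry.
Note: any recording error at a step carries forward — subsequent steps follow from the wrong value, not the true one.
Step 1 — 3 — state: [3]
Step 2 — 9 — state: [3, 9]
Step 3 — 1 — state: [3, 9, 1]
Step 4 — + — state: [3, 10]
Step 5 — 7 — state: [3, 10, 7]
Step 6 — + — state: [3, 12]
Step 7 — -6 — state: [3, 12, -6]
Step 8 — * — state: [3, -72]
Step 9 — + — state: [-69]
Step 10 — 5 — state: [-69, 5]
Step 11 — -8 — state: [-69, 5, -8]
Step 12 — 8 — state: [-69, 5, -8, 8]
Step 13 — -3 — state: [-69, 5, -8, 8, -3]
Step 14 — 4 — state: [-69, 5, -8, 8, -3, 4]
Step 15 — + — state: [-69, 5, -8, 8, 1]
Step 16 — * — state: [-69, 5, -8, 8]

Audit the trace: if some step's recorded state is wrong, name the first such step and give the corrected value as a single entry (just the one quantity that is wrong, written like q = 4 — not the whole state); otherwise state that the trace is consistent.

step 6, top = 17

Recomputing the run from the initial state:
step 1: [3]
step 2: [3, 9]
step 3: [3, 9, 1]
step 4: [3, 10]
step 5: [3, 10, 7]
step 6: [3, 17]
step 7: [3, 17, -6]
step 8: [3, -102]
step 9: [-99]
step 10: [-99, 5]
step 11: [-99, 5, -8]
step 12: [-99, 5, -8, 8]
step 13: [-99, 5, -8, 8, -3]
step 14: [-99, 5, -8, 8, -3, 4]
step 15: [-99, 5, -8, 8, 1]
step 16: [-99, 5, -8, 8]
The first disagreement with the trace is at step 6, where the value should be top = 17.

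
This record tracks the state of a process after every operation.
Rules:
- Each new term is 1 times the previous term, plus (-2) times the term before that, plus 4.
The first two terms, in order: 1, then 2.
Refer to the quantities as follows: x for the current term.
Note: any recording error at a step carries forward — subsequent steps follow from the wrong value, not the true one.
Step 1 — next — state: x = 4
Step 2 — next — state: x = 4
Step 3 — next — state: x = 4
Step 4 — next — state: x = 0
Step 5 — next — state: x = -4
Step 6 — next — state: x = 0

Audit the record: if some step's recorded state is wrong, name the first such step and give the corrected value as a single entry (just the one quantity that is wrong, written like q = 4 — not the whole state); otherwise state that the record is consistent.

1. x = 1*(2) + (-2)*(1) + (4) = 4 (exactly as logged)
2. x = 1*(4) + (-2)*(2) + (4) = 4 (matches)
3. x = 1*(4) + (-2)*(4) + (4) = 0 (not what was recorded)
Conclusion: step 3 carries the first error; the entry should be x = 0.

step 3, x = 0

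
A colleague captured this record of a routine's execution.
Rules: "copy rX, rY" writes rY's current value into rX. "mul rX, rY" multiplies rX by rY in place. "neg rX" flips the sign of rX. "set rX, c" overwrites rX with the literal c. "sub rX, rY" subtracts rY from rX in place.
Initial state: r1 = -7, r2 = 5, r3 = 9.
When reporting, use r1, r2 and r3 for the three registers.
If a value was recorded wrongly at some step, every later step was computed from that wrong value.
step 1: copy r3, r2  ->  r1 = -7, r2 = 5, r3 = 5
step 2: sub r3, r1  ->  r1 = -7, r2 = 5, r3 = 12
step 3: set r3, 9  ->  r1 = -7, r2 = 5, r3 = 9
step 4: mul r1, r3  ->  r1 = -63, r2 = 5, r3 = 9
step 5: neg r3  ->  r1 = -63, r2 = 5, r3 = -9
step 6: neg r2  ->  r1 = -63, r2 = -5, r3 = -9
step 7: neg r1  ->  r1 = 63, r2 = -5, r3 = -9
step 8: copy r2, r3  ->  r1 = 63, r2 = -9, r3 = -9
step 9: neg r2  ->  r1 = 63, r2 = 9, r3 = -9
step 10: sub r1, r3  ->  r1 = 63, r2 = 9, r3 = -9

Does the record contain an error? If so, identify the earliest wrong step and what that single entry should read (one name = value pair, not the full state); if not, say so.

step 10, r1 = 72

Recomputing the run from the initial state:
step 1: r1 = -7, r2 = 5, r3 = 5
step 2: r1 = -7, r2 = 5, r3 = 12
step 3: r1 = -7, r2 = 5, r3 = 9
step 4: r1 = -63, r2 = 5, r3 = 9
step 5: r1 = -63, r2 = 5, r3 = -9
step 6: r1 = -63, r2 = -5, r3 = -9
step 7: r1 = 63, r2 = -5, r3 = -9
step 8: r1 = 63, r2 = -9, r3 = -9
step 9: r1 = 63, r2 = 9, r3 = -9
step 10: r1 = 72, r2 = 9, r3 = -9
The first disagreement with the record is at step 10, where the value should be r1 = 72.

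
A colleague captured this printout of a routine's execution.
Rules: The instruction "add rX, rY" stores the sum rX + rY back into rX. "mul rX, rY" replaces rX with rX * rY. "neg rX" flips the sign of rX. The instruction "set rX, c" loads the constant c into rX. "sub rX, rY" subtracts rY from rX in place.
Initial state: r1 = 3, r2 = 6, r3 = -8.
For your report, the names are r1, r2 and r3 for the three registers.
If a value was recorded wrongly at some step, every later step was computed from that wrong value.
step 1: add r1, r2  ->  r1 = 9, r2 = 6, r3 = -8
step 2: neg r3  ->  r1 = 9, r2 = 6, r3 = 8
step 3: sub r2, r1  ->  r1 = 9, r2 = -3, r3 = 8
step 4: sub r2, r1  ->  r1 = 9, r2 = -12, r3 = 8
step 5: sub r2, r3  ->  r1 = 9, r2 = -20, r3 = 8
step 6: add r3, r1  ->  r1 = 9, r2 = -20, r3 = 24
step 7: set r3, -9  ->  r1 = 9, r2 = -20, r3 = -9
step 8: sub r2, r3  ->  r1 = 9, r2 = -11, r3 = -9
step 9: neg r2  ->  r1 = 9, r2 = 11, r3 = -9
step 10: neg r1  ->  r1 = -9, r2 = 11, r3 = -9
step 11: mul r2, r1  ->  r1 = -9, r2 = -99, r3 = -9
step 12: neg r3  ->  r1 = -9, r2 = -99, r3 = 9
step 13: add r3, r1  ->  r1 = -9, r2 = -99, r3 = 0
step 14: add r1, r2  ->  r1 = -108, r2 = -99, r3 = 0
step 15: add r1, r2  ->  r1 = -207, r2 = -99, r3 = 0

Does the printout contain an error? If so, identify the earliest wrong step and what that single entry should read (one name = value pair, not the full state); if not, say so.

step 6, r3 = 17

Step 1: r1 = 3 + 6 = 9 — matches.
Step 2: r3 = -(-8) = 8 — same as recorded.
Step 3: r2 = 6 - 9 = -3 — in agreement.
Step 4: r2 = -3 - 9 = -12 — agrees with the printout.
Step 5: r2 = -12 - 8 = -20 — agrees with the printout.
Step 6: r3 = 8 + 9 = 17 — this is not what the printout shows.
So the first discrepancy is step 6, where the right value is r3 = 17.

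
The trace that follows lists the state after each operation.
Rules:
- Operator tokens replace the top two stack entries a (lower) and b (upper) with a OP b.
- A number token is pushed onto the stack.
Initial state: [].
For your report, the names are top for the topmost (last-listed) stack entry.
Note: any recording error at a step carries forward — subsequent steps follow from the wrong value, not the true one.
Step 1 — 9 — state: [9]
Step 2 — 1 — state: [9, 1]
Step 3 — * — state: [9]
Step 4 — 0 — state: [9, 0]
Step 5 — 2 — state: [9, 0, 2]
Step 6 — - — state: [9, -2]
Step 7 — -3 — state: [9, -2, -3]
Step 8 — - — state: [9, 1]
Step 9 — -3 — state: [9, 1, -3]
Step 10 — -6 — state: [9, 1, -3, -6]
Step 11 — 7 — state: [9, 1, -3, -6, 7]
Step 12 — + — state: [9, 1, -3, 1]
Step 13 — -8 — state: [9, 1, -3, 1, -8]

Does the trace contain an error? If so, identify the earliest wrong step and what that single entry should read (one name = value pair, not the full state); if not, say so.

Step 1: push 9: top = 9 — agrees with the trace.
Step 2: push 1: top = 1 — agrees with the trace.
Step 3: 9 * 1 = 9 — agrees with the trace.
Step 4: push 0: top = 0 — no discrepancy.
Step 5: push 2: top = 2 — agrees with the trace.
Step 6: 0 - 2 = -2 — confirmed correct.
Step 7: push -3: top = -3 — agrees with the trace.
Step 8: -2 - -3 = 1 — same as recorded.
Step 9: push -3: top = -3 — confirmed correct.
Step 10: push -6: top = -6 — exactly as logged.
Step 11: push 7: top = 7 — no discrepancy.
Step 12: -6 + 7 = 1 — in agreement.
Step 13: push -8: top = -8 — matches.
The whole run recomputes cleanly — no discrepancies.

no error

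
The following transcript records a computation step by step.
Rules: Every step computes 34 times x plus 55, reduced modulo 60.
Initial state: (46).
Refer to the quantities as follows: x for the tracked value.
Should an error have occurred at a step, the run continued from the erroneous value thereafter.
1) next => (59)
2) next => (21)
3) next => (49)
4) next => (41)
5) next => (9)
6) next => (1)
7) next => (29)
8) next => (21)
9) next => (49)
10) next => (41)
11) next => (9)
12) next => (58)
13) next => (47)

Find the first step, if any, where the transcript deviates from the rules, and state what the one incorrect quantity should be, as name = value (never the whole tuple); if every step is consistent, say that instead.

Recomputing the run from the initial state:
step 1: x = 59
step 2: x = 21
step 3: x = 49
step 4: x = 41
step 5: x = 9
step 6: x = 1
step 7: x = 29
step 8: x = 21
step 9: x = 49
step 10: x = 41
step 11: x = 9
step 12: x = 1
step 13: x = 29
The first disagreement with the transcript is at step 12, where the value should be x = 1.

step 12, x = 1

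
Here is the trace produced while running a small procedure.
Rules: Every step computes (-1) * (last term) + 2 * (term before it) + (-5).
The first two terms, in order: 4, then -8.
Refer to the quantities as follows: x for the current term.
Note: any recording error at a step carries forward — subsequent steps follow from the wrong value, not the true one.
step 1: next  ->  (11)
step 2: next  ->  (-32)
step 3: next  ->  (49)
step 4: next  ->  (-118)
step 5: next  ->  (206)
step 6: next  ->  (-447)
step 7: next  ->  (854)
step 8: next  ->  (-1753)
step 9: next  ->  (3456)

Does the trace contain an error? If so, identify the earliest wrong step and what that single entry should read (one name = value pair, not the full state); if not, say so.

Step 1: x = -1*(-8) + (2)*(4) + (-5) = 11 — matches.
Step 2: x = -1*(11) + (2)*(-8) + (-5) = -32 — same as recorded.
Step 3: x = -1*(-32) + (2)*(11) + (-5) = 49 — checks out.
Step 4: x = -1*(49) + (2)*(-32) + (-5) = -118 — agrees with the trace.
Step 5: x = -1*(-118) + (2)*(49) + (-5) = 211 — the recorded entry deviates here.
First deviation found at step 5; the corrected entry is x = 211.

step 5, x = 211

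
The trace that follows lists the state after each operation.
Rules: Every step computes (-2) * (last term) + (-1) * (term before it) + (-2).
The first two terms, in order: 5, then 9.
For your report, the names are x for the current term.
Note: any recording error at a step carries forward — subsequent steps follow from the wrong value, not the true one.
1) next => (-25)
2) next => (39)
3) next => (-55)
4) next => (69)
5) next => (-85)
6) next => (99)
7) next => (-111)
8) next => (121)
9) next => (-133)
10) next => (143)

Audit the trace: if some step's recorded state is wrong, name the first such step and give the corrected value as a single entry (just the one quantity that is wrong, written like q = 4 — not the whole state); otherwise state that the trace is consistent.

step 7, x = -115

Recomputing the run from the initial state:
step 1: x = -25
step 2: x = 39
step 3: x = -55
step 4: x = 69
step 5: x = -85
step 6: x = 99
step 7: x = -115
step 8: x = 129
step 9: x = -145
step 10: x = 159
The first disagreement with the trace is at step 7, where the value should be x = -115.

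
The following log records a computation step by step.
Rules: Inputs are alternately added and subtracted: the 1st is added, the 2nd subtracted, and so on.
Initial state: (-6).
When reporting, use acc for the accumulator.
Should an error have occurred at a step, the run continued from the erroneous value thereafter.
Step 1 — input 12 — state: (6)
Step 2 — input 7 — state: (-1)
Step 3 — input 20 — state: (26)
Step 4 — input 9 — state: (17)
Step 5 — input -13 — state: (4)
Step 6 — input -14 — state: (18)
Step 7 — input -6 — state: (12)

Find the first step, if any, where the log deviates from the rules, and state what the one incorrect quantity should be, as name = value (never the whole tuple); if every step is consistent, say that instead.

Step 1: acc = -6 + 12 = 6 — checks out.
Step 2: acc = 6 - 7 = -1 — verified.
Step 3: acc = -1 + 20 = 19 — this is not what the log shows.
So the first discrepancy is step 3, where the right value is acc = 19.

step 3, acc = 19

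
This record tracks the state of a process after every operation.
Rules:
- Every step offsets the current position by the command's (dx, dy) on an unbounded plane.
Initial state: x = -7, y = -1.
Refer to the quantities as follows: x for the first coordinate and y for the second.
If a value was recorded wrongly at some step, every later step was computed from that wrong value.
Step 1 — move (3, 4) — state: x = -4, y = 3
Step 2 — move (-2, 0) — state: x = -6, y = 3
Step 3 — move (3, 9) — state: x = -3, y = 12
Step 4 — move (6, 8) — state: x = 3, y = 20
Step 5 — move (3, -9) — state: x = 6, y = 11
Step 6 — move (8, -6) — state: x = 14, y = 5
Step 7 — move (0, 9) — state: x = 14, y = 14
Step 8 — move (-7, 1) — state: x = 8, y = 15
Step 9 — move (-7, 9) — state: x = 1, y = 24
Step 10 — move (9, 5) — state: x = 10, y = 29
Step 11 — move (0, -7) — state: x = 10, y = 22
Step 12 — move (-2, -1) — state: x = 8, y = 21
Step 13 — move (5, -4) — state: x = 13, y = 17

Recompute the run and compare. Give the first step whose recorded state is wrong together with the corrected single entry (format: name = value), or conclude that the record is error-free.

Step 1: x = -7 + (3) = -4, y = -1 + (4) = 3 — in agreement.
Step 2: x = -4 + (-2) = -6, y = 3 + (0) = 3 — checks out.
Step 3: x = -6 + (3) = -3, y = 3 + (9) = 12 — same as recorded.
Step 4: x = -3 + (6) = 3, y = 12 + (8) = 20 — confirmed correct.
Step 5: x = 3 + (3) = 6, y = 20 + (-9) = 11 — exactly as logged.
Step 6: x = 6 + (8) = 14, y = 11 + (-6) = 5 — verified.
Step 7: x = 14 + (0) = 14, y = 5 + (9) = 14 — same as recorded.
Step 8: x = 14 + (-7) = 7, y = 14 + (1) = 15 — the recorded entry deviates here.
First deviation found at step 8; the corrected entry is x = 7.

step 8, x = 7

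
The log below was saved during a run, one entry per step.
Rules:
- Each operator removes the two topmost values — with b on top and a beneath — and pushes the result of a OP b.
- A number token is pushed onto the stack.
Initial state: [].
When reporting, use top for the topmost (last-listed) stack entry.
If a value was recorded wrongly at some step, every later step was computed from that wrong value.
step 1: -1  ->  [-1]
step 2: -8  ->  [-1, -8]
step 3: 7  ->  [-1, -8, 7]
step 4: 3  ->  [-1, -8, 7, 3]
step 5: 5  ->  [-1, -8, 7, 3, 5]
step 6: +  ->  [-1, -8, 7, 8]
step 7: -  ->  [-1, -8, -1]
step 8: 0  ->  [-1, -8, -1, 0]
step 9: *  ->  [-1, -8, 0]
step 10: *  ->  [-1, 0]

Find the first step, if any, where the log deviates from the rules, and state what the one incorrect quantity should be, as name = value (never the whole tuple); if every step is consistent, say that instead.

no error

Recomputing the run from the initial state:
step 1: [-1]
step 2: [-1, -8]
step 3: [-1, -8, 7]
step 4: [-1, -8, 7, 3]
step 5: [-1, -8, 7, 3, 5]
step 6: [-1, -8, 7, 8]
step 7: [-1, -8, -1]
step 8: [-1, -8, -1, 0]
step 9: [-1, -8, 0]
step 10: [-1, 0]
This matches the log at every step.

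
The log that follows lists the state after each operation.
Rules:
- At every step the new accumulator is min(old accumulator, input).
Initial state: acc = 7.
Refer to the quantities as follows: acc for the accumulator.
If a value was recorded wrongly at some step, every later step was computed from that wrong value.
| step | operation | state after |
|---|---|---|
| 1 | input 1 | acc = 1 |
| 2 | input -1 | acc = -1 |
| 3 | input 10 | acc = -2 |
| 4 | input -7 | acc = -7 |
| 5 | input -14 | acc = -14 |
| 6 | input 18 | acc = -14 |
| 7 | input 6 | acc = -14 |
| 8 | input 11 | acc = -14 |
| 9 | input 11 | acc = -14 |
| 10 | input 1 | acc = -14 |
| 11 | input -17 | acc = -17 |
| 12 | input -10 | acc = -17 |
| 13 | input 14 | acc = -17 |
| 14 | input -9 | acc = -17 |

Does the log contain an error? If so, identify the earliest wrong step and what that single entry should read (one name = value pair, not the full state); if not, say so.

step 3, acc = -1

1. acc = min(7, 1) = 1 (matches)
2. acc = min(1, -1) = -1 (matches)
3. acc = min(-1, 10) = -1 (the entry is off here)
First incorrect step: 3; the correct value is acc = -1.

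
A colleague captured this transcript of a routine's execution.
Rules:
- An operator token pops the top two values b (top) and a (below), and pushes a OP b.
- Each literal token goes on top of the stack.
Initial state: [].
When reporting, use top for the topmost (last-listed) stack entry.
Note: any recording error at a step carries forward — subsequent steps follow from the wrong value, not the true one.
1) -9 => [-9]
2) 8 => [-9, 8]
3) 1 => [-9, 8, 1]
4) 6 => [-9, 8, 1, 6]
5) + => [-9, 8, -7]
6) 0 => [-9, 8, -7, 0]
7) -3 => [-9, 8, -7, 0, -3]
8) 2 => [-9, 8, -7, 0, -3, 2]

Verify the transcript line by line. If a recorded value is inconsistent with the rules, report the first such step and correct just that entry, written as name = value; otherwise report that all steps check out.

step 1: push -9: top = -9 -> no discrepancy
step 2: push 8: top = 8 -> verified
step 3: push 1: top = 1 -> checks out
step 4: push 6: top = 6 -> same as recorded
step 5: 1 + 6 = 7 -> a discrepancy with the transcript
So the first discrepancy is step 5, where the right value is top = 7.

step 5, top = 7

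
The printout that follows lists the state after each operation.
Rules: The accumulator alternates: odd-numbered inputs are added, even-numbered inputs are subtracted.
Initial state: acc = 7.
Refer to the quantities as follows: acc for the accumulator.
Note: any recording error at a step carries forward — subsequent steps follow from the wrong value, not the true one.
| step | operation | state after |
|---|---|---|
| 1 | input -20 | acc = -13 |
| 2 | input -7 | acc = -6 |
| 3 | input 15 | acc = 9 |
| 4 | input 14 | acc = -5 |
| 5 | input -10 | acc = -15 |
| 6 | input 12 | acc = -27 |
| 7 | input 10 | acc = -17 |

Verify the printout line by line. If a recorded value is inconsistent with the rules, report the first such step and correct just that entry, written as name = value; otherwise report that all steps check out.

Recomputing the run from the initial state:
step 1: acc = -13
step 2: acc = -6
step 3: acc = 9
step 4: acc = -5
step 5: acc = -15
step 6: acc = -27
step 7: acc = -17
This matches the printout at every step.

no error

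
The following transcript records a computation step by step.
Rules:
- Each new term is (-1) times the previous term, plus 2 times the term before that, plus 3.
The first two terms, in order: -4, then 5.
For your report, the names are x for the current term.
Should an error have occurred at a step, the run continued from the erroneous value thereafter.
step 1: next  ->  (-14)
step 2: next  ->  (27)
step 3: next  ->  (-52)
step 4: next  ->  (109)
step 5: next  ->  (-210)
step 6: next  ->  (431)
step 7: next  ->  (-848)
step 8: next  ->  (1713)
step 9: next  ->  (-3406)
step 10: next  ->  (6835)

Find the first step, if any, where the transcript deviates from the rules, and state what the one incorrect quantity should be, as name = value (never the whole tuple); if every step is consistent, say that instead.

step 1, x = -10

Step 1: x = -1*(5) + (2)*(-4) + (3) = -10 — the transcript disagrees here.
First incorrect step: 1; the correct value is x = -10.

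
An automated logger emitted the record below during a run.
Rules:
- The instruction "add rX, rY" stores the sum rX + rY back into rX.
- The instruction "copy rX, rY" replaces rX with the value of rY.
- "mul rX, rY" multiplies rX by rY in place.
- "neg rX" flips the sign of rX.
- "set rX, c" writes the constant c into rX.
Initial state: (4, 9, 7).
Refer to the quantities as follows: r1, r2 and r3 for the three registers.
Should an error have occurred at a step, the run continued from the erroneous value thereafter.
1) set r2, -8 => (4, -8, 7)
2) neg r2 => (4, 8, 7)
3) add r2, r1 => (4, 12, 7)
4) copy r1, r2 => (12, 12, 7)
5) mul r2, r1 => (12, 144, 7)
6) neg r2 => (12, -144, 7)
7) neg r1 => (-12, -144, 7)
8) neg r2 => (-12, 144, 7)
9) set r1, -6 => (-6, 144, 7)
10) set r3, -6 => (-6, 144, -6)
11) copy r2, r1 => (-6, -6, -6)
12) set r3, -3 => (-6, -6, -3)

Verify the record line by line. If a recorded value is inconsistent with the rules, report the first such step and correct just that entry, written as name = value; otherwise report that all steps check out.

Recomputing the run from the initial state:
step 1: r1 = 4, r2 = -8, r3 = 7
step 2: r1 = 4, r2 = 8, r3 = 7
step 3: r1 = 4, r2 = 12, r3 = 7
step 4: r1 = 12, r2 = 12, r3 = 7
step 5: r1 = 12, r2 = 144, r3 = 7
step 6: r1 = 12, r2 = -144, r3 = 7
step 7: r1 = -12, r2 = -144, r3 = 7
step 8: r1 = -12, r2 = 144, r3 = 7
step 9: r1 = -6, r2 = 144, r3 = 7
step 10: r1 = -6, r2 = 144, r3 = -6
step 11: r1 = -6, r2 = -6, r3 = -6
step 12: r1 = -6, r2 = -6, r3 = -3
This matches the record at every step.

no error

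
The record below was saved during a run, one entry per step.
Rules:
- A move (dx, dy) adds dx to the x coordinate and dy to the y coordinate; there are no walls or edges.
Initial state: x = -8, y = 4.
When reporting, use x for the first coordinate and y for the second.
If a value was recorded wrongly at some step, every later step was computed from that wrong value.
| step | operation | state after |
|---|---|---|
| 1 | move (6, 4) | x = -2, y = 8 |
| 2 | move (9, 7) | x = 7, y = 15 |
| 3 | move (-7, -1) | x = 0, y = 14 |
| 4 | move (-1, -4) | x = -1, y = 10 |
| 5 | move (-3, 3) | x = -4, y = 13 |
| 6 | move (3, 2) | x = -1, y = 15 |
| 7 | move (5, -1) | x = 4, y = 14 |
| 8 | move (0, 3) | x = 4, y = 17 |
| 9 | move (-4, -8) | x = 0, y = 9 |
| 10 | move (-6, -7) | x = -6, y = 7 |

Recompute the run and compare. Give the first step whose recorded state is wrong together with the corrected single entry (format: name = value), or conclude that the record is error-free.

1. x = -8 + (6) = -2, y = 4 + (4) = 8 (same as recorded)
2. x = -2 + (9) = 7, y = 8 + (7) = 15 (agrees with the record)
3. x = 7 + (-7) = 0, y = 15 + (-1) = 14 (agrees with the record)
4. x = 0 + (-1) = -1, y = 14 + (-4) = 10 (no discrepancy)
5. x = -1 + (-3) = -4, y = 10 + (3) = 13 (in agreement)
6. x = -4 + (3) = -1, y = 13 + (2) = 15 (checks out)
7. x = -1 + (5) = 4, y = 15 + (-1) = 14 (exactly as logged)
8. x = 4 + (0) = 4, y = 14 + (3) = 17 (checks out)
9. x = 4 + (-4) = 0, y = 17 + (-8) = 9 (in agreement)
10. x = 0 + (-6) = -6, y = 9 + (-7) = 2 (the record disagrees here)
Conclusion: step 10 carries the first error; the entry should be y = 2.

step 10, y = 2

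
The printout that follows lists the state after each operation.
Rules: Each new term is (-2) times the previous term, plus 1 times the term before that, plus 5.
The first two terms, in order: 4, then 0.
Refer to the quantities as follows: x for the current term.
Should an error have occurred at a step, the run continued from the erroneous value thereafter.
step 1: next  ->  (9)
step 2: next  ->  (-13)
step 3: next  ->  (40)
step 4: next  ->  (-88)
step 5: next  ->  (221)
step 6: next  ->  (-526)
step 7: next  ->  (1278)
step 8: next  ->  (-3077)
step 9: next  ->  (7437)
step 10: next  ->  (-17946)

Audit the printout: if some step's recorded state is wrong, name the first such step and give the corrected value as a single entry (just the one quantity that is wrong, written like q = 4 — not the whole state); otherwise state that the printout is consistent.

Recomputing the run from the initial state:
step 1: x = 9
step 2: x = -13
step 3: x = 40
step 4: x = -88
step 5: x = 221
step 6: x = -525
step 7: x = 1276
step 8: x = -3072
step 9: x = 7425
step 10: x = -17917
The first disagreement with the printout is at step 6, where the value should be x = -525.

step 6, x = -525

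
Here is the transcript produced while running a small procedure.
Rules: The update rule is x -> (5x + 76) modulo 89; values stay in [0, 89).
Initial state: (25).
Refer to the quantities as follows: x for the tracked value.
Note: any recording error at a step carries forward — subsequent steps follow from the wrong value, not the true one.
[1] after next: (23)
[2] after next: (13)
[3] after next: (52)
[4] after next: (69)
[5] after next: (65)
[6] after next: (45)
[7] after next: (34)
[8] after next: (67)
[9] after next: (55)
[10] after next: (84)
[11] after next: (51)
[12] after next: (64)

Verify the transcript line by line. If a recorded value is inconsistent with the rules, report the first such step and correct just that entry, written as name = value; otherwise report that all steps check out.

step 8, x = 68

Recomputing the run from the initial state:
step 1: x = 23
step 2: x = 13
step 3: x = 52
step 4: x = 69
step 5: x = 65
step 6: x = 45
step 7: x = 34
step 8: x = 68
step 9: x = 60
step 10: x = 20
step 11: x = 87
step 12: x = 66
The first disagreement with the transcript is at step 8, where the value should be x = 68.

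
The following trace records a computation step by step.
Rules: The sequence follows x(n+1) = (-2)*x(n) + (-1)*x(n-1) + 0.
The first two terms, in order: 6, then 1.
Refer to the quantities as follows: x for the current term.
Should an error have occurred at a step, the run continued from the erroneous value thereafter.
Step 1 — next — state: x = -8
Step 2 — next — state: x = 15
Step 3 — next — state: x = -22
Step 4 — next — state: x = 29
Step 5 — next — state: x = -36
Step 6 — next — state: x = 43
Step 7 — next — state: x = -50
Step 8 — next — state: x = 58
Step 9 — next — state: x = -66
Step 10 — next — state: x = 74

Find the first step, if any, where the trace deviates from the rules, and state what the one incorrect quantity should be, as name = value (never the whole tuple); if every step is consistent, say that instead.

step 8, x = 57

Step 1: x = -2*(1) + (-1)*(6) + (0) = -8 — in agreement.
Step 2: x = -2*(-8) + (-1)*(1) + (0) = 15 — confirmed correct.
Step 3: x = -2*(15) + (-1)*(-8) + (0) = -22 — checks out.
Step 4: x = -2*(-22) + (-1)*(15) + (0) = 29 — in agreement.
Step 5: x = -2*(29) + (-1)*(-22) + (0) = -36 — no discrepancy.
Step 6: x = -2*(-36) + (-1)*(29) + (0) = 43 — same as recorded.
Step 7: x = -2*(43) + (-1)*(-36) + (0) = -50 — confirmed correct.
Step 8: x = -2*(-50) + (-1)*(43) + (0) = 57 — first mismatch against the trace.
The earliest wrong entry is at step 8: it should read x = 57.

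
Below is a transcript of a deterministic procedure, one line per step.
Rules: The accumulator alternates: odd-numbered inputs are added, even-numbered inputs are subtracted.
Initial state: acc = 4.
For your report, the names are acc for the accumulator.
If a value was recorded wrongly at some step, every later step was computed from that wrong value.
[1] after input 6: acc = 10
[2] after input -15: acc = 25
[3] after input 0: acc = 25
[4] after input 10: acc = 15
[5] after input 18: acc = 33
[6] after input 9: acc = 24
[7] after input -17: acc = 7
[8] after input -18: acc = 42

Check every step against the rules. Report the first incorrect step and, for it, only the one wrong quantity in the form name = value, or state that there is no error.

step 8, acc = 25

Recomputing the run from the initial state:
step 1: acc = 10
step 2: acc = 25
step 3: acc = 25
step 4: acc = 15
step 5: acc = 33
step 6: acc = 24
step 7: acc = 7
step 8: acc = 25
The first disagreement with the transcript is at step 8, where the value should be acc = 25.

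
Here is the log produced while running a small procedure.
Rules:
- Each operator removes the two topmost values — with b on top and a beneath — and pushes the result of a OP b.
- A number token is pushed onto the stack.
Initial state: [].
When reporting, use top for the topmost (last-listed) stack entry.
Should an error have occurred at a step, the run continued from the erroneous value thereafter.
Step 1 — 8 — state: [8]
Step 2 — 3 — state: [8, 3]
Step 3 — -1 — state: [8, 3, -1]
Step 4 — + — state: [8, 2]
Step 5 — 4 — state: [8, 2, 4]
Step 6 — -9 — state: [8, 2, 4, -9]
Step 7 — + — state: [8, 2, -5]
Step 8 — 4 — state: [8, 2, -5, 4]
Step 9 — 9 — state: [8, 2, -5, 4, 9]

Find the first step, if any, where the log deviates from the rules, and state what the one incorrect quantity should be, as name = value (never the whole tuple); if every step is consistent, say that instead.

Recomputing the run from the initial state:
step 1: [8]
step 2: [8, 3]
step 3: [8, 3, -1]
step 4: [8, 2]
step 5: [8, 2, 4]
step 6: [8, 2, 4, -9]
step 7: [8, 2, -5]
step 8: [8, 2, -5, 4]
step 9: [8, 2, -5, 4, 9]
This matches the log at every step.

no error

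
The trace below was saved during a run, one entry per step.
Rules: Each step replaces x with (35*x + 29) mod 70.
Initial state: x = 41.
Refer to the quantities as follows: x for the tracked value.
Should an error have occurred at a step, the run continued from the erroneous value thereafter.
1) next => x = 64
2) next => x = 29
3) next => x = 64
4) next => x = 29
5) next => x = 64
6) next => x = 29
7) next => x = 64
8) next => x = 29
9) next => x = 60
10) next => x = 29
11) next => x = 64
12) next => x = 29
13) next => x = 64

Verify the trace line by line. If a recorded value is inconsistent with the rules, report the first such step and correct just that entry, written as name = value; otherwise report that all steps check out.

1. x = (35*41 + 29) mod 70 = 64 (in agreement)
2. x = (35*64 + 29) mod 70 = 29 (consistent with the trace)
3. x = (35*29 + 29) mod 70 = 64 (no discrepancy)
4. x = (35*64 + 29) mod 70 = 29 (confirmed correct)
5. x = (35*29 + 29) mod 70 = 64 (checks out)
6. x = (35*64 + 29) mod 70 = 29 (consistent with the trace)
7. x = (35*29 + 29) mod 70 = 64 (checks out)
8. x = (35*64 + 29) mod 70 = 29 (agrees with the trace)
9. x = (35*29 + 29) mod 70 = 64 (not what was recorded)
First deviation found at step 9; the corrected entry is x = 64.

step 9, x = 64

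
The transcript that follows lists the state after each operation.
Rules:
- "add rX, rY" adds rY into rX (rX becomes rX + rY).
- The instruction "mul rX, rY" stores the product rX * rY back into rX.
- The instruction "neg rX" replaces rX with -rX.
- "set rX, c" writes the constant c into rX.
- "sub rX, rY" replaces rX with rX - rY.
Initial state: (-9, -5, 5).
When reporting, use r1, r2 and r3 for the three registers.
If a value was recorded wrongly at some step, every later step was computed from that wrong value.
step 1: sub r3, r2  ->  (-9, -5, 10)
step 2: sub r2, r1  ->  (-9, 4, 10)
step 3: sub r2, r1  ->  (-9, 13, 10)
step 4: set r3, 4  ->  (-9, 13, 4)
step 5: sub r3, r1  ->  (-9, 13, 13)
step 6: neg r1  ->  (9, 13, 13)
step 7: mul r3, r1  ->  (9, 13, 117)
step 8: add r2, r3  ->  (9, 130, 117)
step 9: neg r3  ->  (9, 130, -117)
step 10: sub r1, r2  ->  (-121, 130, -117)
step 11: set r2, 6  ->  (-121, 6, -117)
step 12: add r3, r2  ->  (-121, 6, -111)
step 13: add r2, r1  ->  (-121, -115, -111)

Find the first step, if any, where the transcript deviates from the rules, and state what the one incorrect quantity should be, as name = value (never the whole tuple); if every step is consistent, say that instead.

no error

step 1: r3 = 5 - -5 = 10 -> matches
step 2: r2 = -5 - -9 = 4 -> consistent with the transcript
step 3: r2 = 4 - -9 = 13 -> verified
step 4: r3 = 4 -> confirmed correct
step 5: r3 = 4 - -9 = 13 -> no discrepancy
step 6: r1 = -(-9) = 9 -> confirmed correct
step 7: r3 = 13 * 9 = 117 -> verified
step 8: r2 = 13 + 117 = 130 -> agrees with the transcript
step 9: r3 = -(117) = -117 -> no discrepancy
step 10: r1 = 9 - 130 = -121 -> matches
step 11: r2 = 6 -> exactly as logged
step 12: r3 = -117 + 6 = -111 -> matches
step 13: r2 = 6 + -121 = -115 -> agrees with the transcript
The whole run recomputes cleanly — no discrepancies.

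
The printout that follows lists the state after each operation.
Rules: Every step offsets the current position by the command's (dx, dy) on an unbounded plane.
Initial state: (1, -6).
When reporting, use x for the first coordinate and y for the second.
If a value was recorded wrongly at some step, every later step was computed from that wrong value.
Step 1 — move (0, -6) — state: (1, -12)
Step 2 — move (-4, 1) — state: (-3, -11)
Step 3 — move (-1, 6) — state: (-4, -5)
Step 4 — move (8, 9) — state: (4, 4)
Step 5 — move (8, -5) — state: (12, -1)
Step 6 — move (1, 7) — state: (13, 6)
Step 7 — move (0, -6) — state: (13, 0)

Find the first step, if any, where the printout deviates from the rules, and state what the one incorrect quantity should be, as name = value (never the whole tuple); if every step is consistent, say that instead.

no error

step 1: x = 1 + (0) = 1, y = -6 + (-6) = -12 -> confirmed correct
step 2: x = 1 + (-4) = -3, y = -12 + (1) = -11 -> matches
step 3: x = -3 + (-1) = -4, y = -11 + (6) = -5 -> same as recorded
step 4: x = -4 + (8) = 4, y = -5 + (9) = 4 -> no discrepancy
step 5: x = 4 + (8) = 12, y = 4 + (-5) = -1 -> agrees with the printout
step 6: x = 12 + (1) = 13, y = -1 + (7) = 6 -> consistent with the printout
step 7: x = 13 + (0) = 13, y = 6 + (-6) = 0 -> consistent with the printout
The recomputation confirms every line.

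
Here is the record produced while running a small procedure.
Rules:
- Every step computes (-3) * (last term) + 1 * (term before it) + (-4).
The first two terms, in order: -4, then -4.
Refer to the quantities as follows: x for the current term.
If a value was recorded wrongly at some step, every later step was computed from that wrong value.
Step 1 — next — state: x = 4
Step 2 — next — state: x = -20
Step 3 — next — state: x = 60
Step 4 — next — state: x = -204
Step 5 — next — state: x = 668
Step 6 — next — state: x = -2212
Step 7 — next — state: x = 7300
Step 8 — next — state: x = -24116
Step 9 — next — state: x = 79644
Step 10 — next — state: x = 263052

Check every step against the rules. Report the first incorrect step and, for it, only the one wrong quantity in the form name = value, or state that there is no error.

step 10, x = -263052

step 1: x = -3*(-4) + (1)*(-4) + (-4) = 4 -> agrees with the record
step 2: x = -3*(4) + (1)*(-4) + (-4) = -20 -> consistent with the record
step 3: x = -3*(-20) + (1)*(4) + (-4) = 60 -> confirmed correct
step 4: x = -3*(60) + (1)*(-20) + (-4) = -204 -> exactly as logged
step 5: x = -3*(-204) + (1)*(60) + (-4) = 668 -> in agreement
step 6: x = -3*(668) + (1)*(-204) + (-4) = -2212 -> same as recorded
step 7: x = -3*(-2212) + (1)*(668) + (-4) = 7300 -> exactly as logged
step 8: x = -3*(7300) + (1)*(-2212) + (-4) = -24116 -> in agreement
step 9: x = -3*(-24116) + (1)*(7300) + (-4) = 79644 -> verified
step 10: x = -3*(79644) + (1)*(-24116) + (-4) = -263052 -> a discrepancy with the record
That makes step 10 the first incorrect line — x = -263052 is what it should show.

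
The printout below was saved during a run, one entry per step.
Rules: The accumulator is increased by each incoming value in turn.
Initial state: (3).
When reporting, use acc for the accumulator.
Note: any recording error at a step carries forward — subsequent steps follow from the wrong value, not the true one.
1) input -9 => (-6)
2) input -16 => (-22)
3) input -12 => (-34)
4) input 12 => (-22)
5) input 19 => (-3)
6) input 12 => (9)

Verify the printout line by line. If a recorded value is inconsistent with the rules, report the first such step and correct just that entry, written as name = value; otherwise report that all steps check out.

no error

Recomputing the run from the initial state:
step 1: acc = -6
step 2: acc = -22
step 3: acc = -34
step 4: acc = -22
step 5: acc = -3
step 6: acc = 9
This matches the printout at every step.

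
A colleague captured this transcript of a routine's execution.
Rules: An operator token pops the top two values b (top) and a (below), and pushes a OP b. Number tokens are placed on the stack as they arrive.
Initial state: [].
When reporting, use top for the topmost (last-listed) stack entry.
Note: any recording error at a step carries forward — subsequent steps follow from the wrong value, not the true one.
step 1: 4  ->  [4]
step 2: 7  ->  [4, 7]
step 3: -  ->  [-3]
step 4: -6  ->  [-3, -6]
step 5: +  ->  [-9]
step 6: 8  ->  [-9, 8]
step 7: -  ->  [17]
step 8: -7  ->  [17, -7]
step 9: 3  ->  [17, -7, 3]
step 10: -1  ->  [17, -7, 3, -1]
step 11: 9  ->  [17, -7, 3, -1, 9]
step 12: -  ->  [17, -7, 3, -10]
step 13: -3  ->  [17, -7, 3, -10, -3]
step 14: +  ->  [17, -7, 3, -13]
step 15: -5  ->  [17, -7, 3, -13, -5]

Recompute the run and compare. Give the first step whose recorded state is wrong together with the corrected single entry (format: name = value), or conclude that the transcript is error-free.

step 7, top = -17

Recomputing the run from the initial state:
step 1: [4]
step 2: [4, 7]
step 3: [-3]
step 4: [-3, -6]
step 5: [-9]
step 6: [-9, 8]
step 7: [-17]
step 8: [-17, -7]
step 9: [-17, -7, 3]
step 10: [-17, -7, 3, -1]
step 11: [-17, -7, 3, -1, 9]
step 12: [-17, -7, 3, -10]
step 13: [-17, -7, 3, -10, -3]
step 14: [-17, -7, 3, -13]
step 15: [-17, -7, 3, -13, -5]
The first disagreement with the transcript is at step 7, where the value should be top = -17.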